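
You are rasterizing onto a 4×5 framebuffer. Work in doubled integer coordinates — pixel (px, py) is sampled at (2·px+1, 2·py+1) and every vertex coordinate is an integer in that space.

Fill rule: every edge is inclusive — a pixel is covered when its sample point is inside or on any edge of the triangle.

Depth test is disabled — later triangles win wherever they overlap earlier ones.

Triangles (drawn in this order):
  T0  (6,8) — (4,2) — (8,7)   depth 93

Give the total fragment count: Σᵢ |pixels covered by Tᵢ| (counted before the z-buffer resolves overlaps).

T0:
  2·area = 14
  edge (6, 8)→(4, 2): d=(-2,-6) inclusive
  edge (4, 2)→(8, 7): d=(4,5) inclusive
  edge (8, 7)→(6, 8): d=(-2,1) inclusive
    (2,2)@(5, 5): e=[0,7,7] → █  [on edge]
    (3,2)@(7, 5): e=[12,-3,5] → ·
    (2,3)@(5, 7): e=[-4,15,3] → ·
    (3,3)@(7, 7): e=[8,5,1] → █
    (3,4)@(7, 9): e=[4,13,-3] → ·
  covered (2 px):
    · · · ·
    · · · ·
    · · █ ·
    · · · █
    · · · ·

Result: 2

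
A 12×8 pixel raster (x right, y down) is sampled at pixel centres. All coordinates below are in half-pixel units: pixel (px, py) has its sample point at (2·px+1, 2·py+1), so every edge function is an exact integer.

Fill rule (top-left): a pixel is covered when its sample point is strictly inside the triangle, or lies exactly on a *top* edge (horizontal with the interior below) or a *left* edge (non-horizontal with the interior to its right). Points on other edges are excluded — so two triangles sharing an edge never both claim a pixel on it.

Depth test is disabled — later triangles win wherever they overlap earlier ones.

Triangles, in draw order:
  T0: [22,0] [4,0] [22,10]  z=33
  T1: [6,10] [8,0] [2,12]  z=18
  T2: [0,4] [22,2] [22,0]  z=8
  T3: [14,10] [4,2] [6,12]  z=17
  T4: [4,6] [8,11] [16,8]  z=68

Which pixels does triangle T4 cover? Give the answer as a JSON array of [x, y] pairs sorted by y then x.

T0:
  2·area = 180  (B↔C swapped to make it positive)
  edge (22, 0)→(22, 10): d=(0,10) right/bottom  bias=-1
  edge (22, 10)→(4, 0): d=(-18,-10) top-left  bias=+0
  edge (4, 0)→(22, 0): d=(18,0) top-left  bias=+0
    (3,0)@(7, 1): e=[150,12,18] → X
    (4,0)@(9, 1): e=[130,32,18] → X
    (5,0)@(11, 1): e=[110,52,18] → X
    (6,0)@(13, 1): e=[90,72,18] → X
    (7,0)@(15, 1): e=[70,92,18] → X
    (8,0)@(17, 1): e=[50,112,18] → X
    (9,0)@(19, 1): e=[30,132,18] → X
    (10,0)@(21, 1): e=[10,152,18] → X
    (11,0)@(23, 1): e=[-10,172,18] → .
    (3,1)@(7, 3): e=[150,-24,54] → .
    (4,1)@(9, 3): e=[130,-4,54] → .
    (5,1)@(11, 3): e=[110,16,54] → X
    (6,2)@(13, 5): e=[90,0,90] → X  [on edge]
  covered (23 px):
    . . . X X X X X X X X .
    . . . . . X X X X X X .
    . . . . . . X X X X X .
    . . . . . . . . X X X .
    . . . . . . . . . . X .
    . . . . . . . . . . . .
    . . . . . . . . . . . .
    . . . . . . . . . . . .
T1:
  2·area = 36  (B↔C swapped to make it positive)
  edge (6, 10)→(2, 12): d=(-4,2) right/bottom  bias=-1
  edge (2, 12)→(8, 0): d=(6,-12) top-left  bias=+0
  edge (8, 0)→(6, 10): d=(-2,10) right/bottom  bias=-1
    (3,1)@(7, 3): e=[26,6,4] → X
    (4,1)@(9, 3): e=[22,30,-16] → .
    (3,2)@(7, 5): e=[18,18,0] → .  [on edge]
    (2,3)@(5, 7): e=[14,6,16] → X
    (3,3)@(7, 7): e=[10,30,-4] → .
    (2,4)@(5, 9): e=[6,18,12] → X
    (3,4)@(7, 9): e=[2,42,-8] → .
    (1,5)@(3, 11): e=[2,6,28] → X
    (2,5)@(5, 11): e=[-2,30,8] → .
    (1,6)@(3, 13): e=[-6,18,24] → .
    (2,7)@(5, 15): e=[-18,54,0] → .  [on edge]
  covered (4 px):
    . . . . . . . . . . . .
    . . . X . . . . . . . .
    . . . . . . . . . . . .
    . . X . . . . . . . . .
    . . X . . . . . . . . .
    . X . . . . . . . . . .
    . . . . . . . . . . . .
    . . . . . . . . . . . .
T2:
  2·area = 44  (B↔C swapped to make it positive)
  edge (0, 4)→(22, 0): d=(22,-4) top-left  bias=+0
  edge (22, 0)→(22, 2): d=(0,2) right/bottom  bias=-1
  edge (22, 2)→(0, 4): d=(-22,2) right/bottom  bias=-1
    (8,0)@(17, 1): e=[2,10,32] → X
    (9,0)@(19, 1): e=[10,6,28] → X
    (10,0)@(21, 1): e=[18,2,24] → X
    (11,0)@(23, 1): e=[26,-2,20] → .
    (3,1)@(7, 3): e=[6,30,8] → X
    (4,1)@(9, 3): e=[14,26,4] → X
    (5,1)@(11, 3): e=[22,22,0] → .  [on edge]
    (8,1)@(17, 3): e=[46,10,-12] → .
    (9,1)@(19, 3): e=[54,6,-16] → .
    (10,1)@(21, 3): e=[62,2,-20] → .
    (3,2)@(7, 5): e=[50,30,-36] → .
    (4,2)@(9, 5): e=[58,26,-40] → .
  covered (5 px):
    . . . . . . . . X X X .
    . . . X X . . . . . . .
    . . . . . . . . . . . .
    . . . . . . . . . . . .
    . . . . . . . . . . . .
    . . . . . . . . . . . .
    . . . . . . . . . . . .
    . . . . . . . . . . . .
T3:
  2·area = 84  (B↔C swapped to make it positive)
  edge (14, 10)→(6, 12): d=(-8,2) right/bottom  bias=-1
  edge (6, 12)→(4, 2): d=(-2,-10) top-left  bias=+0
  edge (4, 2)→(14, 10): d=(10,8) right/bottom  bias=-1
    (2,1)@(5, 3): e=[74,8,2] → X
    (3,1)@(7, 3): e=[70,28,-14] → .
    (2,2)@(5, 5): e=[58,4,22] → X
    (3,2)@(7, 5): e=[54,24,6] → X
    (4,2)@(9, 5): e=[50,44,-10] → .
    (2,3)@(5, 7): e=[42,0,42] → X  [on edge]
    (4,3)@(9, 7): e=[34,40,10] → X
    (5,3)@(11, 7): e=[30,60,-6] → .
    (2,4)@(5, 9): e=[26,-4,62] → .
    (3,4)@(7, 9): e=[22,16,46] → X
    (5,4)@(11, 9): e=[14,56,14] → X
    (6,4)@(13, 9): e=[10,76,-2] → .
  covered (11 px):
    . . . . . . . . . . . .
    . . X . . . . . . . . .
    . . X X . . . . . . . .
    . . X X X . . . . . . .
    . . . X X X . . . . . .
    . . . X X . . . . . . .
    . . . . . . . . . . . .
    . . . . . . . . . . . .
T4:
  2·area = 52  (B↔C swapped to make it positive)
  edge (4, 6)→(16, 8): d=(12,2) right/bottom  bias=-1
  edge (16, 8)→(8, 11): d=(-8,3) right/bottom  bias=-1
  edge (8, 11)→(4, 6): d=(-4,-5) top-left  bias=+0
    (2,3)@(5, 7): e=[10,41,1] → X
    (3,3)@(7, 7): e=[6,35,11] → X
    (4,3)@(9, 7): e=[2,29,21] → X
    (5,3)@(11, 7): e=[-2,23,31] → .
    (2,4)@(5, 9): e=[34,25,-7] → .
    (3,4)@(7, 9): e=[30,19,3] → X
    (5,4)@(11, 9): e=[22,7,23] → X
    (6,4)@(13, 9): e=[18,1,33] → X
    (7,4)@(15, 9): e=[14,-5,43] → .
    (3,5)@(7, 11): e=[54,3,-5] → .
    (4,5)@(9, 11): e=[50,-3,5] → .
    (5,5)@(11, 11): e=[46,-9,15] → .
  covered (7 px):
    . . . . . . . . . . . .
    . . . . . . . . . . . .
    . . . . . . . . . . . .
    . . X X X . . . . . . .
    . . . X X X X . . . . .
    . . . . . . . . . . . .
    . . . . . . . . . . . .
    . . . . . . . . . . . .

Result: [[2,3],[3,3],[4,3],[3,4],[4,4],[5,4],[6,4]]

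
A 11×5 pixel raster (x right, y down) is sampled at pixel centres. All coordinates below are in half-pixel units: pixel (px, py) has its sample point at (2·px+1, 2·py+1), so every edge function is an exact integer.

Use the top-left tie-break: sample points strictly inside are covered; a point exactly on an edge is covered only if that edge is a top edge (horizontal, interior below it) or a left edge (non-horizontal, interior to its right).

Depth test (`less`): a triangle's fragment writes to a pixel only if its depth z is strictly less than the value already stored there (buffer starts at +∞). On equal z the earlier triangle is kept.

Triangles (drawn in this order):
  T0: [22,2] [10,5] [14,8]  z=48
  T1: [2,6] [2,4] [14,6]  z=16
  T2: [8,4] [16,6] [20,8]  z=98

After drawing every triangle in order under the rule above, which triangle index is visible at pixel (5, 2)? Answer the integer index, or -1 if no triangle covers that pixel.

T0:
  2·area = 48  (B↔C swapped to make it positive)
  edge (22, 2)→(14, 8): d=(-8,6) right/bottom  bias=-1
  edge (14, 8)→(10, 5): d=(-4,-3) top-left  bias=+0
  edge (10, 5)→(22, 2): d=(12,-3) top-left  bias=+0
    (9,1)@(19, 3): e=[10,35,3] → X
    (10,1)@(21, 3): e=[-2,41,9] → .
    (5,2)@(11, 5): e=[42,3,3] → X
    (6,2)@(13, 5): e=[30,9,9] → X
    (7,2)@(15, 5): e=[18,15,15] → X
    (8,2)@(17, 5): e=[6,21,21] → X
    (9,2)@(19, 5): e=[-6,27,27] → .
    (5,3)@(11, 7): e=[26,-5,27] → .
    (6,3)@(13, 7): e=[14,1,33] → X
    (8,3)@(17, 7): e=[-10,13,45] → .
    (6,4)@(13, 9): e=[-2,-7,57] → .
    (7,4)@(15, 9): e=[-14,-1,63] → .
  covered (7 px):
    . . . . . . . . . . .
    . . . . . . . . . X .
    . . . . . X X X X . .
    . . . . . . X X . . .
    . . . . . . . . . . .
T1:
  2·area = 24
  edge (2, 6)→(2, 4): d=(0,-2) top-left  bias=+0
  edge (2, 4)→(14, 6): d=(12,2) right/bottom  bias=-1
  edge (14, 6)→(2, 6): d=(-12,0) right/bottom  bias=-1
    (1,2)@(3, 5): e=[2,10,12] → X
    (2,2)@(5, 5): e=[6,6,12] → X
    (3,2)@(7, 5): e=[10,2,12] → X
    (4,2)@(9, 5): e=[14,-2,12] → .
    (1,3)@(3, 7): e=[2,34,-12] → .
    (2,3)@(5, 7): e=[6,30,-12] → .
    (3,3)@(7, 7): e=[10,26,-12] → .
  covered (3 px):
    . . . . . . . . . . .
    . . . . . . . . . . .
    . X X X . . . . . . .
    . . . . . . . . . . .
    . . . . . . . . . . .
T2:
  2·area = 8
  edge (8, 4)→(16, 6): d=(8,2) right/bottom  bias=-1
  edge (16, 6)→(20, 8): d=(4,2) right/bottom  bias=-1
  edge (20, 8)→(8, 4): d=(-12,-4) top-left  bias=+0
    (2,1)@(5, 3): e=[-2,10,0] → .  [on edge]
    (5,2)@(11, 5): e=[2,6,0] → X  [on edge]
    (6,2)@(13, 5): e=[-2,2,8] → .
    (5,3)@(11, 7): e=[18,14,-24] → .
    (8,3)@(17, 7): e=[6,2,0] → X  [on edge]
    (9,3)@(19, 7): e=[2,-2,8] → .
    (8,4)@(17, 9): e=[22,10,-24] → .
  covered (2 px):
    . . . . . . . . . . .
    . . . . . . . . . . .
    . . . . . X . . . . .
    . . . . . . . . X . .
    . . . . . . . . . . .

Z-buffer (winner per pixel, '.' = empty):
  . . . . . . . . . . .
  . . . . . . . . . 0 .
  . 1 1 1 . 0 0 0 0 . .
  . . . . . . 0 0 2 . .
  . . . . . . . . . . .

Result: 0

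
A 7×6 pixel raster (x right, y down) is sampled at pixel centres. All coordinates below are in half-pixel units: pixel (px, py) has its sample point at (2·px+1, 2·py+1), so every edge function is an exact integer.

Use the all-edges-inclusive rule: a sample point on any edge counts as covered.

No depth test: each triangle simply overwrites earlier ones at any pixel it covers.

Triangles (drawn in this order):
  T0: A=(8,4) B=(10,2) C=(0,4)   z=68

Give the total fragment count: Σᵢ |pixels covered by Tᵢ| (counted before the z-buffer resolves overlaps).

T0:
  2·area = 16  (B↔C swapped to make it positive)
  edge (8, 4)→(0, 4): d=(-8,0) inclusive
  edge (0, 4)→(10, 2): d=(10,-2) inclusive
  edge (10, 2)→(8, 4): d=(-2,2) inclusive
    (5,0)@(11, 1): e=[24,-8,0] → ·  [on edge]
    (2,1)@(5, 3): e=[8,0,8] → █  [on edge]
    (3,1)@(7, 3): e=[8,4,4] → █
    (4,1)@(9, 3): e=[8,8,0] → █  [on edge]
    (5,1)@(11, 3): e=[8,12,-4] → ·
    (2,2)@(5, 5): e=[-8,20,4] → ·
    (3,2)@(7, 5): e=[-8,24,0] → ·  [on edge]
    (4,2)@(9, 5): e=[-8,28,-4] → ·
    (2,3)@(5, 7): e=[-24,40,0] → ·  [on edge]
    (1,4)@(3, 9): e=[-40,56,0] → ·  [on edge]
    (0,5)@(1, 11): e=[-56,72,0] → ·  [on edge]
  covered (3 px):
    · · · · · · ·
    · · █ █ █ · ·
    · · · · · · ·
    · · · · · · ·
    · · · · · · ·
    · · · · · · ·

Answer: 3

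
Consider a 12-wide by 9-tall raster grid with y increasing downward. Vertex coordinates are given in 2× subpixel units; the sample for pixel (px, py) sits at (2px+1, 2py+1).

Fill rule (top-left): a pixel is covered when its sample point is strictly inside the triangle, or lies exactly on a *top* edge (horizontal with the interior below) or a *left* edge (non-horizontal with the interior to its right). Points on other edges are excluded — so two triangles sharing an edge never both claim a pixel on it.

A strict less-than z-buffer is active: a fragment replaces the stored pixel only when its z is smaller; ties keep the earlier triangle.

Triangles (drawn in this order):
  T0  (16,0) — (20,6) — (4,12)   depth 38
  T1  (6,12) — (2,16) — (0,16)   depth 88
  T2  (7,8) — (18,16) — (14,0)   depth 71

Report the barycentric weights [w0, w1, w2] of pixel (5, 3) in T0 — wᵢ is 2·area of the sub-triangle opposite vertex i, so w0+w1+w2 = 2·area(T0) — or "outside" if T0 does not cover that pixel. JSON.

T0:
  2·area = 120
  edge (16, 0)→(20, 6): d=(4,6) right/bottom  bias=-1
  edge (20, 6)→(4, 12): d=(-16,6) right/bottom  bias=-1
  edge (4, 12)→(16, 0): d=(12,-12) top-left  bias=+0
    (7,0)@(15, 1): e=[10,110,0] → █  [on edge]
    (8,0)@(17, 1): e=[-2,98,24] → ·
    (6,1)@(13, 3): e=[30,90,0] → █  [on edge]
    (8,1)@(17, 3): e=[6,66,48] → █
    (9,1)@(19, 3): e=[-6,54,72] → ·
    (5,2)@(11, 5): e=[50,70,0] → █  [on edge]
    (9,2)@(19, 5): e=[2,22,96] → █
    (10,2)@(21, 5): e=[-10,10,120] → ·
    (4,3)@(9, 7): e=[70,50,0] → █  [on edge]
    (9,3)@(19, 7): e=[10,-10,120] → ·
    (3,4)@(7, 9): e=[90,30,0] → █  [on edge]
    (6,4)@(13, 9): e=[54,-6,72] → ·
    (2,5)@(5, 11): e=[110,10,0] → █  [on edge]
    (1,6)@(3, 13): e=[130,-10,0] → ·  [on edge]
    (0,7)@(1, 15): e=[150,-30,0] → ·  [on edge]
  covered (18 px):
    · · · · · · · █ · · · ·
    · · · · · · █ █ █ · · ·
    · · · · · █ █ █ █ █ · ·
    · · · · █ █ █ █ █ · · ·
    · · · █ █ █ · · · · · ·
    · · █ · · · · · · · · ·
    · · · · · · · · · · · ·
    · · · · · · · · · · · ·
    · · · · · · · · · · · ·
T1:
  2·area = 8
  edge (6, 12)→(2, 16): d=(-4,4) right/bottom  bias=-1
  edge (2, 16)→(0, 16): d=(-2,0) right/bottom  bias=-1
  edge (0, 16)→(6, 12): d=(6,-4) top-left  bias=+0
    (8,0)@(17, 1): e=[0,30,-22] → ·  [on edge]
    (7,1)@(15, 3): e=[0,26,-18] → ·  [on edge]
    (6,2)@(13, 5): e=[0,22,-14] → ·  [on edge]
    (5,3)@(11, 7): e=[0,18,-10] → ·  [on edge]
    (4,4)@(9, 9): e=[0,14,-6] → ·  [on edge]
    (3,5)@(7, 11): e=[0,10,-2] → ·  [on edge]
    (2,6)@(5, 13): e=[0,6,2] → ·  [on edge]
    (1,7)@(3, 15): e=[0,2,6] → ·  [on edge]
    (0,8)@(1, 17): e=[0,-2,10] → ·  [on edge]
  covered (0 px):
    · · · · · · · · · · · ·
    · · · · · · · · · · · ·
    · · · · · · · · · · · ·
    · · · · · · · · · · · ·
    · · · · · · · · · · · ·
    · · · · · · · · · · · ·
    · · · · · · · · · · · ·
    · · · · · · · · · · · ·
    · · · · · · · · · · · ·
T2:
  2·area = 144  (B↔C swapped to make it positive)
  edge (7, 8)→(14, 0): d=(7,-8) top-left  bias=+0
  edge (14, 0)→(18, 16): d=(4,16) right/bottom  bias=-1
  edge (18, 16)→(7, 8): d=(-11,-8) top-left  bias=+0
    (6,1)@(13, 3): e=[13,28,103] → █
    (7,1)@(15, 3): e=[29,-4,119] → ·
    (5,2)@(11, 5): e=[11,68,65] → █
    (7,2)@(15, 5): e=[43,4,97] → █
    (8,2)@(17, 5): e=[59,-28,113] → ·
    (4,3)@(9, 7): e=[9,108,27] → █
    (8,3)@(17, 7): e=[73,-20,91] → ·
    (4,4)@(9, 9): e=[23,116,5] → █
    (8,4)@(17, 9): e=[87,-12,69] → ·
    (4,5)@(9, 11): e=[37,124,-17] → ·
    (5,5)@(11, 11): e=[53,92,-1] → ·
    (6,5)@(13, 11): e=[69,60,15] → █
  covered (17 px):
    · · · · · · · · · · · ·
    · · · · · · █ · · · · ·
    · · · · · █ █ █ · · · ·
    · · · · █ █ █ █ · · · ·
    · · · · █ █ █ █ · · · ·
    · · · · · · █ █ · · · ·
    · · · · · · · █ █ · · ·
    · · · · · · · · █ · · ·
    · · · · · · · · · · · ·

Final: [38,24,58]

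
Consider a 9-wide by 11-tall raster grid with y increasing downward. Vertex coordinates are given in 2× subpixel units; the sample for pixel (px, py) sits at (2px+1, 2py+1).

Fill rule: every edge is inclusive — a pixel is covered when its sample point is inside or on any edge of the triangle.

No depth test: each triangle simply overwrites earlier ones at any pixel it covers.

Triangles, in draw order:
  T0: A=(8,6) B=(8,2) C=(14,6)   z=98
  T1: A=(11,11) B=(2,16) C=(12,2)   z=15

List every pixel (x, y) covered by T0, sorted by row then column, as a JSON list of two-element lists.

T0:
  2·area = 24
  edge (8, 6)→(8, 2): d=(0,-4) inclusive
  edge (8, 2)→(14, 6): d=(6,4) inclusive
  edge (14, 6)→(8, 6): d=(-6,0) inclusive
    (4,1)@(9, 3): e=[4,2,18] → █
    (5,1)@(11, 3): e=[12,-6,18] → ·
    (4,2)@(9, 5): e=[4,14,6] → █
    (5,2)@(11, 5): e=[12,6,6] → █
    (6,2)@(13, 5): e=[20,-2,6] → ·
    (4,3)@(9, 7): e=[4,26,-6] → ·
    (5,3)@(11, 7): e=[12,18,-6] → ·
  covered (3 px):
    · · · · · · · · ·
    · · · · █ · · · ·
    · · · · █ █ · · ·
    · · · · · · · · ·
    · · · · · · · · ·
    · · · · · · · · ·
    · · · · · · · · ·
    · · · · · · · · ·
    · · · · · · · · ·
    · · · · · · · · ·
    · · · · · · · · ·
T1:
  2·area = 76
  edge (11, 11)→(2, 16): d=(-9,5) inclusive
  edge (2, 16)→(12, 2): d=(10,-14) inclusive
  edge (12, 2)→(11, 11): d=(-1,9) inclusive
    (5,2)@(11, 5): e=[54,16,6] → █
    (6,2)@(13, 5): e=[44,44,-12] → ·
    (4,3)@(9, 7): e=[46,8,22] → █
    (6,3)@(13, 7): e=[26,64,-14] → ·
    (3,4)@(7, 9): e=[38,0,38] → █  [on edge]
    (6,4)@(13, 9): e=[8,84,-16] → ·
    (3,5)@(7, 11): e=[20,20,36] → █
    (5,5)@(11, 11): e=[0,76,0] → █  [on edge]
    (6,5)@(13, 11): e=[-10,104,-18] → ·
    (2,6)@(5, 13): e=[12,12,52] → █
    (4,6)@(9, 13): e=[-8,68,16] → ·
    (5,6)@(11, 13): e=[-18,96,-2] → ·
  covered (12 px):
    · · · · · · · · ·
    · · · · · · · · ·
    · · · · · █ · · ·
    · · · · █ █ · · ·
    · · · █ █ █ · · ·
    · · · █ █ █ · · ·
    · · █ █ · · · · ·
    · █ · · · · · · ·
    · · · · · · · · ·
    · · · · · · · · ·
    · · · · · · · · ·

Answer: [[4,1],[4,2],[5,2]]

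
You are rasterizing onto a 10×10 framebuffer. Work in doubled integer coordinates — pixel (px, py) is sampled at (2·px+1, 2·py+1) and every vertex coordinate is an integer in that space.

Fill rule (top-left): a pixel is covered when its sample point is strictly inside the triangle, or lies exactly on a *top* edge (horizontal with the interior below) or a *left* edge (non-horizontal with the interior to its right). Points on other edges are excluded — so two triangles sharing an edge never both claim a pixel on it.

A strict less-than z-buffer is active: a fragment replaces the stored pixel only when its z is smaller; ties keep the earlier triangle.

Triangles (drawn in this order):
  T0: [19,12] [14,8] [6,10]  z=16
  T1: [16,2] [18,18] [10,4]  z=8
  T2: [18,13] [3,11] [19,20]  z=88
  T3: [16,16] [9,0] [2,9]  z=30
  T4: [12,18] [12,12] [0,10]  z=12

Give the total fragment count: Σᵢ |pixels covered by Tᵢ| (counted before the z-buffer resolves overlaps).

T0:
  2·area = 42  (B↔C swapped to make it positive)
  edge (19, 12)→(6, 10): d=(-13,-2) top-left  bias=+0
  edge (6, 10)→(14, 8): d=(8,-2) top-left  bias=+0
  edge (14, 8)→(19, 12): d=(5,4) right/bottom  bias=-1
    (5,4)@(11, 9): e=[23,2,17] → #
    (6,4)@(13, 9): e=[27,6,9] → #
    (7,4)@(15, 9): e=[31,10,1] → #
    (8,4)@(17, 9): e=[35,14,-7] → ·
    (5,5)@(11, 11): e=[-3,18,27] → ·
    (6,5)@(13, 11): e=[1,22,19] → #
    (8,5)@(17, 11): e=[9,30,3] → #
    (9,5)@(19, 11): e=[13,34,-5] → ·
    (6,6)@(13, 13): e=[-25,38,29] → ·
    (7,6)@(15, 13): e=[-21,42,21] → ·
    (8,6)@(17, 13): e=[-17,46,13] → ·
  covered (6 px):
    · · · · · · · · · ·
    · · · · · · · · · ·
    · · · · · · · · · ·
    · · · · · · · · · ·
    · · · · · # # # · ·
    · · · · · · # # # ·
    · · · · · · · · · ·
    · · · · · · · · · ·
    · · · · · · · · · ·
    · · · · · · · · · ·
T1:
  2·area = 100
  edge (16, 2)→(18, 18): d=(2,16) right/bottom  bias=-1
  edge (18, 18)→(10, 4): d=(-8,-14) top-left  bias=+0
  edge (10, 4)→(16, 2): d=(6,-2) top-left  bias=+0
    (9,0)@(19, 1): e=[-50,150,0] → ·  [on edge]
    (6,1)@(13, 3): e=[50,50,0] → #  [on edge]
    (7,1)@(15, 3): e=[18,78,4] → #
    (8,1)@(17, 3): e=[-14,106,8] → ·
    (3,2)@(7, 5): e=[150,-50,0] → ·  [on edge]
    (5,2)@(11, 5): e=[86,6,8] → #
    (8,2)@(17, 5): e=[-10,90,20] → ·
    (0,3)@(1, 7): e=[250,-150,0] → ·  [on edge]
    (5,3)@(11, 7): e=[90,-10,20] → ·
    (6,3)@(13, 7): e=[58,18,24] → #
    (8,3)@(17, 7): e=[-6,74,32] → ·
    (6,4)@(13, 9): e=[62,2,36] → #
  covered (13 px):
    · · · · · · · · · ·
    · · · · · · # # · ·
    · · · · · # # # · ·
    · · · · · · # # · ·
    · · · · · · # # · ·
    · · · · · · · # # ·
    · · · · · · · · # ·
    · · · · · · · · # ·
    · · · · · · · · · ·
    · · · · · · · · · ·
T2:
  2·area = 103  (B↔C swapped to make it positive)
  edge (18, 13)→(19, 20): d=(1,7) right/bottom  bias=-1
  edge (19, 20)→(3, 11): d=(-16,-9) top-left  bias=+0
  edge (3, 11)→(18, 13): d=(15,2) right/bottom  bias=-1
    (1,5)@(3, 11): e=[103,0,0] → ·  [on edge]
    (3,6)@(7, 13): e=[77,4,22] → #
    (4,6)@(9, 13): e=[63,22,18] → #
    (5,6)@(11, 13): e=[49,40,14] → #
    (6,6)@(13, 13): e=[35,58,10] → #
    (7,6)@(15, 13): e=[21,76,6] → #
    (8,6)@(17, 13): e=[7,94,2] → #
    (9,6)@(19, 13): e=[-7,112,-2] → ·
    (3,7)@(7, 15): e=[79,-28,52] → ·
    (4,7)@(9, 15): e=[65,-10,48] → ·
    (5,7)@(11, 15): e=[51,8,44] → #
    (9,7)@(19, 15): e=[-5,80,28] → ·
  covered (12 px):
    · · · · · · · · · ·
    · · · · · · · · · ·
    · · · · · · · · · ·
    · · · · · · · · · ·
    · · · · · · · · · ·
    · · · · · · · · · ·
    · · · # # # # # # ·
    · · · · · # # # # ·
    · · · · · · · # # ·
    · · · · · · · · · ·
T3:
  2·area = 175  (B↔C swapped to make it positive)
  edge (16, 16)→(2, 9): d=(-14,-7) top-left  bias=+0
  edge (2, 9)→(9, 0): d=(7,-9) top-left  bias=+0
  edge (9, 0)→(16, 16): d=(7,16) right/bottom  bias=-1
    (4,0)@(9, 1): e=[161,7,7] → #
    (5,0)@(11, 1): e=[175,25,-25] → ·
    (3,1)@(7, 3): e=[119,3,53] → #
    (5,1)@(11, 3): e=[147,39,-11] → ·
    (3,2)@(7, 5): e=[91,17,67] → #
    (5,2)@(11, 5): e=[119,53,3] → #
    (6,2)@(13, 5): e=[133,71,-29] → ·
    (2,3)@(5, 7): e=[49,13,113] → #
    (6,3)@(13, 7): e=[105,85,-15] → ·
    (1,4)@(3, 9): e=[7,9,159] → #
    (6,4)@(13, 9): e=[77,99,-1] → ·
    (1,5)@(3, 11): e=[-21,23,173] → ·
  covered (22 px):
    · · · · # · · · · ·
    · · · # # · · · · ·
    · · · # # # · · · ·
    · · # # # # · · · ·
    · # # # # # · · · ·
    · · · # # # # · · ·
    · · · · · # # · · ·
    · · · · · · · # · ·
    · · · · · · · · · ·
    · · · · · · · · · ·
T4:
  2·area = 72  (B↔C swapped to make it positive)
  edge (12, 18)→(0, 10): d=(-12,-8) top-left  bias=+0
  edge (0, 10)→(12, 12): d=(12,2) right/bottom  bias=-1
  edge (12, 12)→(12, 18): d=(0,6) right/bottom  bias=-1
    (1,5)@(3, 11): e=[12,6,54] → #
    (2,5)@(5, 11): e=[28,2,42] → #
    (3,5)@(7, 11): e=[44,-2,30] → ·
    (1,6)@(3, 13): e=[-12,30,54] → ·
    (2,6)@(5, 13): e=[4,26,42] → #
    (3,6)@(7, 13): e=[20,22,30] → #
    (4,6)@(9, 13): e=[36,18,18] → #
    (5,6)@(11, 13): e=[52,14,6] → #
    (6,6)@(13, 13): e=[68,10,-6] → ·
    (2,7)@(5, 15): e=[-20,50,42] → ·
    (3,7)@(7, 15): e=[-4,46,30] → ·
    (4,7)@(9, 15): e=[12,42,18] → #
  covered (9 px):
    · · · · · · · · · ·
    · · · · · · · · · ·
    · · · · · · · · · ·
    · · · · · · · · · ·
    · · · · · · · · · ·
    · # # · · · · · · ·
    · · # # # # · · · ·
    · · · · # # · · · ·
    · · · · · # · · · ·
    · · · · · · · · · ·

Final: 62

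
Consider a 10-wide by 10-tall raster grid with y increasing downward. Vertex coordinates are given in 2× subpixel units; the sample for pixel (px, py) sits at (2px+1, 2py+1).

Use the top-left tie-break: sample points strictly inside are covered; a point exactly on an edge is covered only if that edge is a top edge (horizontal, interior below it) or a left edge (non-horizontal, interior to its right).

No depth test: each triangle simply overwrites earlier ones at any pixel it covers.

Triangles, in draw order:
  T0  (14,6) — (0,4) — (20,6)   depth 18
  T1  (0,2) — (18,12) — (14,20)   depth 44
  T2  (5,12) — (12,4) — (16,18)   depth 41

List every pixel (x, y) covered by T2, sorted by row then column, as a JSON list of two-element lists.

T0:
  2·area = 12
  edge (14, 6)→(0, 4): d=(-14,-2) top-left  bias=+0
  edge (0, 4)→(20, 6): d=(20,2) right/bottom  bias=-1
  edge (20, 6)→(14, 6): d=(-6,0) right/bottom  bias=-1
    (3,2)@(7, 5): e=[0,6,6] → X  [on edge]
    (4,2)@(9, 5): e=[4,2,6] → X
    (5,2)@(11, 5): e=[8,-2,6] → .
    (3,3)@(7, 7): e=[-28,46,-6] → .
    (4,3)@(9, 7): e=[-24,42,-6] → .
  covered (2 px):
    . . . . . . . . . .
    . . . . . . . . . .
    . . . X X . . . . .
    . . . . . . . . . .
    . . . . . . . . . .
    . . . . . . . . . .
    . . . . . . . . . .
    . . . . . . . . . .
    . . . . . . . . . .
    . . . . . . . . . .
T1:
  2·area = 184
  edge (0, 2)→(18, 12): d=(18,10) right/bottom  bias=-1
  edge (18, 12)→(14, 20): d=(-4,8) right/bottom  bias=-1
  edge (14, 20)→(0, 2): d=(-14,-18) top-left  bias=+0
    (0,1)@(1, 3): e=[8,172,4] → X
    (1,1)@(3, 3): e=[-12,156,40] → .
    (0,2)@(1, 5): e=[44,164,-24] → .
    (1,2)@(3, 5): e=[24,148,12] → X
    (2,2)@(5, 5): e=[4,132,48] → X
    (3,2)@(7, 5): e=[-16,116,84] → .
    (1,3)@(3, 7): e=[60,140,-16] → .
    (2,3)@(5, 7): e=[40,124,20] → X
    (3,3)@(7, 7): e=[20,108,56] → X
    (4,3)@(9, 7): e=[0,92,92] → .  [on edge]
    (2,4)@(5, 9): e=[76,116,-8] → .
    (3,4)@(7, 9): e=[56,100,28] → X
    (3,5)@(7, 11): e=[92,92,0] → X  [on edge]
  covered (23 px):
    . . . . . . . . . .
    X . . . . . . . . .
    . X X . . . . . . .
    . . X X . . . . . .
    . . . X X X . . . .
    . . . X X X X X . .
    . . . . X X X X X .
    . . . . . X X X . .
    . . . . . . X X . .
    . . . . . . . . . .
T2:
  2·area = 130
  edge (5, 12)→(12, 4): d=(7,-8) top-left  bias=+0
  edge (12, 4)→(16, 18): d=(4,14) right/bottom  bias=-1
  edge (16, 18)→(5, 12): d=(-11,-6) top-left  bias=+0
    (5,3)@(11, 7): e=[13,26,91] → X
    (6,3)@(13, 7): e=[29,-2,103] → .
    (4,4)@(9, 9): e=[11,62,57] → X
    (6,4)@(13, 9): e=[43,6,81] → X
    (7,4)@(15, 9): e=[59,-22,93] → .
    (3,5)@(7, 11): e=[9,98,23] → X
    (7,5)@(15, 11): e=[73,-14,71] → .
    (3,6)@(7, 13): e=[23,106,1] → X
    (7,6)@(15, 13): e=[87,-6,49] → .
    (3,7)@(7, 15): e=[37,114,-21] → .
    (4,7)@(9, 15): e=[53,86,-9] → .
    (5,7)@(11, 15): e=[69,58,3] → X
  covered (16 px):
    . . . . . . . . . .
    . . . . . . . . . .
    . . . . . . . . . .
    . . . . . X . . . .
    . . . . X X X . . .
    . . . X X X X . . .
    . . . X X X X . . .
    . . . . . X X X . .
    . . . . . . . X . .
    . . . . . . . . . .

Result: [[5,3],[4,4],[5,4],[6,4],[3,5],[4,5],[5,5],[6,5],[3,6],[4,6],[5,6],[6,6],[5,7],[6,7],[7,7],[7,8]]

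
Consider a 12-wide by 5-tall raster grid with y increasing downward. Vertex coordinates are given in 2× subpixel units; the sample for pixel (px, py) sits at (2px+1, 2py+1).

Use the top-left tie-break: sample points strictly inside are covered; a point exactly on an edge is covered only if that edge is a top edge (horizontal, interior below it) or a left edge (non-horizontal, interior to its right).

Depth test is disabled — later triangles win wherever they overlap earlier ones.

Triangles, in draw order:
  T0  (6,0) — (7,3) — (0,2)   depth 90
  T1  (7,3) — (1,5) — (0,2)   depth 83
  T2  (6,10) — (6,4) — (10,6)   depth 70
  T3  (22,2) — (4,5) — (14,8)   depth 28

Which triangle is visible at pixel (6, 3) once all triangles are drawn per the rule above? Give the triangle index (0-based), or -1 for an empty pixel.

T0:
  2·area = 20
  edge (6, 0)→(7, 3): d=(1,3) right/bottom  bias=-1
  edge (7, 3)→(0, 2): d=(-7,-1) top-left  bias=+0
  edge (0, 2)→(6, 0): d=(6,-2) top-left  bias=+0
    (1,0)@(3, 1): e=[10,10,0] → #  [on edge]
    (2,0)@(5, 1): e=[4,12,4] → #
    (3,0)@(7, 1): e=[-2,14,8] → ·
    (1,1)@(3, 3): e=[12,-4,12] → ·
    (2,1)@(5, 3): e=[6,-2,16] → ·
    (3,1)@(7, 3): e=[0,0,20] → ·  [on edge]
    (10,2)@(21, 5): e=[-40,0,60] → ·  [on edge]
    (4,4)@(9, 9): e=[0,-40,60] → ·  [on edge]
  covered (2 px):
    · # # · · · · · · · · ·
    · · · · · · · · · · · ·
    · · · · · · · · · · · ·
    · · · · · · · · · · · ·
    · · · · · · · · · · · ·
T1:
  2·area = 20
  edge (7, 3)→(1, 5): d=(-6,2) right/bottom  bias=-1
  edge (1, 5)→(0, 2): d=(-1,-3) top-left  bias=+0
  edge (0, 2)→(7, 3): d=(7,1) right/bottom  bias=-1
    (6,0)@(13, 1): e=[0,40,-20] → ·  [on edge]
    (0,1)@(1, 3): e=[12,2,6] → #
    (1,1)@(3, 3): e=[8,8,4] → #
    (2,1)@(5, 3): e=[4,14,2] → #
    (3,1)@(7, 3): e=[0,20,0] → ·  [on edge]
    (0,2)@(1, 5): e=[0,0,20] → ·  [on edge]
    (1,2)@(3, 5): e=[-4,6,18] → ·
    (2,2)@(5, 5): e=[-8,12,16] → ·
    (10,2)@(21, 5): e=[-40,60,0] → ·  [on edge]
  covered (3 px):
    · · · · · · · · · · · ·
    # # # · · · · · · · · ·
    · · · · · · · · · · · ·
    · · · · · · · · · · · ·
    · · · · · · · · · · · ·
T2:
  2·area = 24
  edge (6, 10)→(6, 4): d=(0,-6) top-left  bias=+0
  edge (6, 4)→(10, 6): d=(4,2) right/bottom  bias=-1
  edge (10, 6)→(6, 10): d=(-4,4) right/bottom  bias=-1
    (7,0)@(15, 1): e=[54,-30,0] → ·  [on edge]
    (6,1)@(13, 3): e=[42,-18,0] → ·  [on edge]
    (3,2)@(7, 5): e=[6,2,16] → #
    (4,2)@(9, 5): e=[18,-2,8] → ·
    (5,2)@(11, 5): e=[30,-6,0] → ·  [on edge]
    (3,3)@(7, 7): e=[6,10,8] → #
    (4,3)@(9, 7): e=[18,6,0] → ·  [on edge]
    (3,4)@(7, 9): e=[6,18,0] → ·  [on edge]
  covered (2 px):
    · · · · · · · · · · · ·
    · · · · · · · · · · · ·
    · · · # · · · · · · · ·
    · · · # · · · · · · · ·
    · · · · · · · · · · · ·
T3:
  2·area = 84  (B↔C swapped to make it positive)
  edge (22, 2)→(14, 8): d=(-8,6) right/bottom  bias=-1
  edge (14, 8)→(4, 5): d=(-10,-3) top-left  bias=+0
  edge (4, 5)→(22, 2): d=(18,-3) top-left  bias=+0
    (8,1)@(17, 3): e=[22,59,3] → #
    (9,1)@(19, 3): e=[10,65,9] → #
    (10,1)@(21, 3): e=[-2,71,15] → ·
    (2,2)@(5, 5): e=[78,3,3] → #
    (3,2)@(7, 5): e=[66,9,9] → #
    (4,2)@(9, 5): e=[54,15,15] → #
    (5,2)@(11, 5): e=[42,21,21] → #
    (6,2)@(13, 5): e=[30,27,27] → #
    (7,2)@(15, 5): e=[18,33,33] → #
    (9,2)@(19, 5): e=[-6,45,45] → ·
    (2,3)@(5, 7): e=[62,-17,39] → ·
    (3,3)@(7, 7): e=[50,-11,45] → ·
  covered (12 px):
    · · · · · · · · · · · ·
    · · · · · · · · # # · ·
    · · # # # # # # # · · ·
    · · · · · # # # · · · ·
    · · · · · · · · · · · ·

Z-buffer (winner per pixel, '.' = empty):
  . 0 0 . . . . . . . . .
  1 1 1 . . . . . 3 3 . .
  . . 3 3 3 3 3 3 3 . . .
  . . . 2 . 3 3 3 . . . .
  . . . . . . . . . . . .

Final: 3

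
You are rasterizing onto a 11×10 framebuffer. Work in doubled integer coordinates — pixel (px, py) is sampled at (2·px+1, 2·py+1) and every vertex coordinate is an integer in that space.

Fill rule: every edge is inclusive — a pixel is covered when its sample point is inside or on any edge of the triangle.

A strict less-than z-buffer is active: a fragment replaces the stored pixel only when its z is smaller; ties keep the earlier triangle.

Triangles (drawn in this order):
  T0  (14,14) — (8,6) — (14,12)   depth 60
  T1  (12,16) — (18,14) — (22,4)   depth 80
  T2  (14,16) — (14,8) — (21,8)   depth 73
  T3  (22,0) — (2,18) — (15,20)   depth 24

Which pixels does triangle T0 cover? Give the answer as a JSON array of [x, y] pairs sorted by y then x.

T0:
  2·area = 12
  edge (14, 14)→(8, 6): d=(-6,-8) inclusive
  edge (8, 6)→(14, 12): d=(6,6) inclusive
  edge (14, 12)→(14, 14): d=(0,2) inclusive
    (1,0)@(3, 1): e=[-10,0,22] → .  [on edge]
    (2,1)@(5, 3): e=[-6,0,18] → .  [on edge]
    (3,2)@(7, 5): e=[-2,0,14] → .  [on edge]
    (4,3)@(9, 7): e=[2,0,10] → X  [on edge]
    (5,3)@(11, 7): e=[18,-12,6] → .
    (4,4)@(9, 9): e=[-10,12,10] → .
    (5,4)@(11, 9): e=[6,0,6] → X  [on edge]
    (6,4)@(13, 9): e=[22,-12,2] → .
    (5,5)@(11, 11): e=[-6,12,6] → .
    (6,5)@(13, 11): e=[10,0,2] → X  [on edge]
    (7,5)@(15, 11): e=[26,-12,-2] → .
    (6,6)@(13, 13): e=[-2,12,2] → .
    (7,6)@(15, 13): e=[14,0,-2] → .  [on edge]
    (8,7)@(17, 15): e=[18,0,-6] → .  [on edge]
    (9,8)@(19, 17): e=[22,0,-10] → .  [on edge]
    (10,9)@(21, 19): e=[26,0,-14] → .  [on edge]
  covered (3 px):
    . . . . . . . . . . .
    . . . . . . . . . . .
    . . . . . . . . . . .
    . . . . X . . . . . .
    . . . . . X . . . . .
    . . . . . . X . . . .
    . . . . . . . . . . .
    . . . . . . . . . . .
    . . . . . . . . . . .
    . . . . . . . . . . .
T1:
  2·area = 52  (B↔C swapped to make it positive)
  edge (12, 16)→(22, 4): d=(10,-12) inclusive
  edge (22, 4)→(18, 14): d=(-4,10) inclusive
  edge (18, 14)→(12, 16): d=(-6,2) inclusive
    (9,4)@(19, 9): e=[14,10,28] → X
    (10,4)@(21, 9): e=[38,-10,24] → .
    (8,5)@(17, 11): e=[10,22,20] → X
    (10,5)@(21, 11): e=[58,-18,12] → .
    (7,6)@(15, 13): e=[6,34,12] → X
    (9,6)@(19, 13): e=[54,-6,4] → .
    (10,6)@(21, 13): e=[78,-26,0] → .  [on edge]
    (6,7)@(13, 15): e=[2,46,4] → X
    (7,7)@(15, 15): e=[26,26,0] → X  [on edge]
    (8,7)@(17, 15): e=[50,6,-4] → .
    (4,8)@(9, 17): e=[-26,78,0] → .  [on edge]
    (6,8)@(13, 17): e=[22,38,-8] → .
    (1,9)@(3, 19): e=[-78,130,0] → .  [on edge]
  covered (7 px):
    . . . . . . . . . . .
    . . . . . . . . . . .
    . . . . . . . . . . .
    . . . . . . . . . . .
    . . . . . . . . . X .
    . . . . . . . . X X .
    . . . . . . . X X . .
    . . . . . . X X . . .
    . . . . . . . . . . .
    . . . . . . . . . . .
T2:
  2·area = 56
  edge (14, 16)→(14, 8): d=(0,-8) inclusive
  edge (14, 8)→(21, 8): d=(7,0) inclusive
  edge (21, 8)→(14, 16): d=(-7,8) inclusive
    (7,4)@(15, 9): e=[8,7,41] → X
    (8,4)@(17, 9): e=[24,7,25] → X
    (9,4)@(19, 9): e=[40,7,9] → X
    (10,4)@(21, 9): e=[56,7,-7] → .
    (7,5)@(15, 11): e=[8,21,27] → X
    (9,5)@(19, 11): e=[40,21,-5] → .
    (7,6)@(15, 13): e=[8,35,13] → X
    (8,6)@(17, 13): e=[24,35,-3] → .
    (7,7)@(15, 15): e=[8,49,-1] → .
  covered (6 px):
    . . . . . . . . . . .
    . . . . . . . . . . .
    . . . . . . . . . . .
    . . . . . . . . . . .
    . . . . . . . X X X .
    . . . . . . . X X . .
    . . . . . . . X . . .
    . . . . . . . . . . .
    . . . . . . . . . . .
    . . . . . . . . . . .
T3:
  2·area = 274  (B↔C swapped to make it positive)
  edge (22, 0)→(15, 20): d=(-7,20) inclusive
  edge (15, 20)→(2, 18): d=(-13,-2) inclusive
  edge (2, 18)→(22, 0): d=(20,-18) inclusive
    (10,0)@(21, 1): e=[13,259,2] → X
    (9,1)@(19, 3): e=[39,229,6] → X
    (10,1)@(21, 3): e=[-1,233,42] → .
    (8,2)@(17, 5): e=[65,199,10] → X
    (10,2)@(21, 5): e=[-15,207,82] → .
    (7,3)@(15, 7): e=[91,169,14] → X
    (10,3)@(21, 7): e=[-29,181,122] → .
    (6,4)@(13, 9): e=[117,139,18] → X
    (9,4)@(19, 9): e=[-3,151,126] → .
    (5,5)@(11, 11): e=[143,109,22] → X
    (9,5)@(19, 11): e=[-17,125,166] → .
    (4,6)@(9, 13): e=[169,79,26] → X
  covered (34 px):
    . . . . . . . . . . X
    . . . . . . . . . X .
    . . . . . . . . X X .
    . . . . . . . X X X .
    . . . . . . X X X . .
    . . . . . X X X X . .
    . . . . X X X X X . .
    . . . X X X X X . . .
    . . X X X X X X . . .
    . . . . X X X X . . .

Answer: [[4,3],[5,4],[6,5]]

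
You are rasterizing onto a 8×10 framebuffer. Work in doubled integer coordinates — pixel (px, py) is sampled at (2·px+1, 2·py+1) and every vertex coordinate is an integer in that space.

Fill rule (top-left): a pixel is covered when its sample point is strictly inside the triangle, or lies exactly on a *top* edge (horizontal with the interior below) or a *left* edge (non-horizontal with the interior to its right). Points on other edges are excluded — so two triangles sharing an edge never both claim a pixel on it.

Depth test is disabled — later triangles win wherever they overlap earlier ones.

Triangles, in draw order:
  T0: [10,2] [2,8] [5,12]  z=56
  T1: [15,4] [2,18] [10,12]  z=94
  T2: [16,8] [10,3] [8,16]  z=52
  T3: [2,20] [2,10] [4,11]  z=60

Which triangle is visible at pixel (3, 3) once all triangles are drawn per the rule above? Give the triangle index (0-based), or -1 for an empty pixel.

T0:
  2·area = 50  (B↔C swapped to make it positive)
  edge (10, 2)→(5, 12): d=(-5,10) right/bottom  bias=-1
  edge (5, 12)→(2, 8): d=(-3,-4) top-left  bias=+0
  edge (2, 8)→(10, 2): d=(8,-6) top-left  bias=+0
    (4,1)@(9, 3): e=[5,43,2] → X
    (5,1)@(11, 3): e=[-15,51,14] → .
    (3,2)@(7, 5): e=[15,29,6] → X
    (4,2)@(9, 5): e=[-5,37,18] → .
    (2,3)@(5, 7): e=[25,15,10] → X
    (4,3)@(9, 7): e=[-15,31,34] → .
    (1,4)@(3, 9): e=[35,1,14] → X
    (3,4)@(7, 9): e=[-5,17,38] → .
    (1,5)@(3, 11): e=[25,-5,30] → .
    (2,5)@(5, 11): e=[5,3,42] → X
    (3,5)@(7, 11): e=[-15,11,54] → .
    (2,6)@(5, 13): e=[-5,-3,58] → .
  covered (7 px):
    . . . . . . . .
    . . . . X . . .
    . . . X . . . .
    . . X X . . . .
    . X X . . . . .
    . . X . . . . .
    . . . . . . . .
    . . . . . . . .
    . . . . . . . .
    . . . . . . . .
T1:
  2·area = 34  (B↔C swapped to make it positive)
  edge (15, 4)→(10, 12): d=(-5,8) right/bottom  bias=-1
  edge (10, 12)→(2, 18): d=(-8,6) right/bottom  bias=-1
  edge (2, 18)→(15, 4): d=(13,-14) top-left  bias=+0
    (6,3)@(13, 7): e=[1,22,11] → X
    (7,3)@(15, 7): e=[-15,10,39] → .
    (5,4)@(11, 9): e=[7,18,9] → X
    (6,4)@(13, 9): e=[-9,6,37] → .
    (4,5)@(9, 11): e=[13,14,7] → X
    (5,5)@(11, 11): e=[-3,2,35] → .
    (3,6)@(7, 13): e=[19,10,5] → X
    (4,6)@(9, 13): e=[3,-2,33] → .
    (2,7)@(5, 15): e=[25,6,3] → X
    (3,7)@(7, 15): e=[9,-6,31] → .
    (1,8)@(3, 17): e=[31,2,1] → X
    (2,8)@(5, 17): e=[15,-10,29] → .
  covered (6 px):
    . . . . . . . .
    . . . . . . . .
    . . . . . . . .
    . . . . . . X .
    . . . . . X . .
    . . . . X . . .
    . . . X . . . .
    . . X . . . . .
    . X . . . . . .
    . . . . . . . .
T2:
  2·area = 88  (B↔C swapped to make it positive)
  edge (16, 8)→(8, 16): d=(-8,8) right/bottom  bias=-1
  edge (8, 16)→(10, 3): d=(2,-13) top-left  bias=+0
  edge (10, 3)→(16, 8): d=(6,5) right/bottom  bias=-1
    (5,2)@(11, 5): e=[64,17,7] → X
    (6,2)@(13, 5): e=[48,43,-3] → .
    (5,3)@(11, 7): e=[48,21,19] → X
    (6,3)@(13, 7): e=[32,47,9] → X
    (7,3)@(15, 7): e=[16,73,-1] → .
    (5,4)@(11, 9): e=[32,25,31] → X
    (7,4)@(15, 9): e=[0,77,11] → .  [on edge]
    (4,5)@(9, 11): e=[32,3,53] → X
    (6,5)@(13, 11): e=[0,55,33] → .  [on edge]
    (4,6)@(9, 13): e=[16,7,65] → X
    (5,6)@(11, 13): e=[0,33,55] → .  [on edge]
    (4,7)@(9, 15): e=[0,11,77] → .  [on edge]
    (3,8)@(7, 17): e=[0,-11,99] → .  [on edge]
    (2,9)@(5, 19): e=[0,-33,121] → .  [on edge]
  covered (8 px):
    . . . . . . . .
    . . . . . . . .
    . . . . . X . .
    . . . . . X X .
    . . . . . X X .
    . . . . X X . .
    . . . . X . . .
    . . . . . . . .
    . . . . . . . .
    . . . . . . . .
T3:
  2·area = 20
  edge (2, 20)→(2, 10): d=(0,-10) top-left  bias=+0
  edge (2, 10)→(4, 11): d=(2,1) right/bottom  bias=-1
  edge (4, 11)→(2, 20): d=(-2,9) right/bottom  bias=-1
    (1,5)@(3, 11): e=[10,1,9] → X
    (2,5)@(5, 11): e=[30,-1,-9] → .
    (1,6)@(3, 13): e=[10,5,5] → X
    (2,6)@(5, 13): e=[30,3,-13] → .
    (1,7)@(3, 15): e=[10,9,1] → X
    (2,7)@(5, 15): e=[30,7,-17] → .
    (1,8)@(3, 17): e=[10,13,-3] → .
  covered (3 px):
    . . . . . . . .
    . . . . . . . .
    . . . . . . . .
    . . . . . . . .
    . . . . . . . .
    . X . . . . . .
    . X . . . . . .
    . X . . . . . .
    . . . . . . . .
    . . . . . . . .

Z-buffer (winner per pixel, '.' = empty):
  . . . . . . . .
  . . . . 0 . . .
  . . . 0 . 2 . .
  . . 0 0 . 2 2 .
  . 0 0 . . 2 2 .
  . 3 0 . 2 2 . .
  . 3 . 1 2 . . .
  . 3 1 . . . . .
  . 1 . . . . . .
  . . . . . . . .

Result: 0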